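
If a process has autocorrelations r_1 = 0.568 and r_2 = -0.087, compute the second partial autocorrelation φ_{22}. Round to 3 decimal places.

-0.605

φ_{22} = (r_2 − r_1²) / (1 − r_1²)
r_1² = (0.568)² = 0.322624
Numerator = -0.087 − 0.3226 = -0.4096; denominator = 1 − 0.3226 = 0.6774
φ_{22} = -0.4096 / 0.6774 = -0.605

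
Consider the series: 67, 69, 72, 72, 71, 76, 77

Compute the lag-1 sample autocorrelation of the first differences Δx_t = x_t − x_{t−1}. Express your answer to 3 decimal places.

First differences Δx: 2, 3, 0, -1, 5, 1
Mean of differences = 1.6667
Numerator Σ(Δx_t−Δx̄)(Δx_{t+1}−Δx̄) = -8.4444
Denominator Σ(Δx_t−Δx̄)² = 23.3333
r_1(Δx) = -8.4444 / 23.3333 = -0.362

-0.362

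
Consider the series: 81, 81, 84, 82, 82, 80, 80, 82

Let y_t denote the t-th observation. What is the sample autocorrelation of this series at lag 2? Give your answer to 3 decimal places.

-0.208

Mean ȳ = (81 + 81 + 84 + 82 + 82 + 80 + 80 + 82)/8 = 81.5000
Deviations from mean: -0.5000, -0.5000, 2.5000, 0.5000, 0.5000, -1.5000, -1.5000, 0.5000
Σ(y_t−ȳ)(y_{t+2}−ȳ) = (-1.2500) + (-0.2500) + (1.2500) + (-0.7500) + (-0.7500) + (-0.7500) = -2.5000
Denominator Σ(y_t−ȳ)² = 12.0000
r_2 = -2.5000 / 12.0000 = -0.208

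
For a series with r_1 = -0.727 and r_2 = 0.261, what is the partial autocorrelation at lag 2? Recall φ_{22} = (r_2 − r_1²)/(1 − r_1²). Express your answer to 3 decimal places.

-0.567

φ_{22} = (r_2 − r_1²) / (1 − r_1²)
r_1² = (-0.727)² = 0.528529
Numerator = 0.261 − 0.5285 = -0.2675; denominator = 1 − 0.5285 = 0.4715
φ_{22} = -0.2675 / 0.4715 = -0.567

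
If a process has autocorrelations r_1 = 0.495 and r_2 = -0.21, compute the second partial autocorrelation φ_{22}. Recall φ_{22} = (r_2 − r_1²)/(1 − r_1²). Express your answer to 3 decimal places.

φ_{22} = (r_2 − r_1²) / (1 − r_1²)
r_1² = (0.495)² = 0.245025
Numerator = -0.21 − 0.2450 = -0.4550; denominator = 1 − 0.2450 = 0.7550
φ_{22} = -0.4550 / 0.7550 = -0.603

-0.603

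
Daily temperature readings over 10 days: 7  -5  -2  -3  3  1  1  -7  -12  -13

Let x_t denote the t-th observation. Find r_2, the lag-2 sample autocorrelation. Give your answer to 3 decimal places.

0.076

Mean x̄ = (7 − 5 − 2 − 3 + 3 + 1 + 1 − 7 − 12 − 13)/10 = -3.0000
Numerator Σ_{t=1}^{8}(x_t−x̄)(x_{t+2}−x̄) = 28.0000
Denominator Σ(x_t−x̄)² = 370.0000
r_2 = 28.0000 / 370.0000 = 0.076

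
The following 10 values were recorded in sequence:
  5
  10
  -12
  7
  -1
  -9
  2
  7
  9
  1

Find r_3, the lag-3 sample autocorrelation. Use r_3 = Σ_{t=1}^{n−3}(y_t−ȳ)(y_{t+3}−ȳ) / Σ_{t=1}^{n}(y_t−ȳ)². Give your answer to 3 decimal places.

0.104

Mean ȳ = (5 + 10 − 12 + 7 − 1 − 9 + 2 + 7 + 9 + 1)/10 = 1.9000
Σ(y_t−ȳ)(y_{t+3}−ȳ) = (15.8100) + (-23.4900) + (151.5100) + (0.5100) + (-14.7900) + (-77.3900) + (-0.0900) = 52.0700
Denominator Σ(y_t−ȳ)² = 498.9000
r_3 = 52.0700 / 498.9000 = 0.104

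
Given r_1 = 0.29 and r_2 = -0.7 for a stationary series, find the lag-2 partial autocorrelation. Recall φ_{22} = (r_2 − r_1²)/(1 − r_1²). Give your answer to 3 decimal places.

-0.856

φ_{22} = (r_2 − r_1²) / (1 − r_1²)
r_1² = (0.29)² = 0.0841
Numerator = -0.7 − 0.0841 = -0.7841; denominator = 1 − 0.0841 = 0.9159
φ_{22} = -0.7841 / 0.9159 = -0.856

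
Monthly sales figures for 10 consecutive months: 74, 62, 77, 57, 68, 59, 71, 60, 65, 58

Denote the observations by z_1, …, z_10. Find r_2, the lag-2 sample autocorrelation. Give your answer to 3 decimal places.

Mean z̄ = (74 + 62 + 77 + 57 + 68 + 59 + 71 + 60 + 65 + 58)/10 = 65.1000
Numerator Σ_{t=1}^{8}(z_t−z̄)(z_{t+2}−z̄) = 298.7800
Denominator Σ(z_t−z̄)² = 452.9000
r_2 = 298.7800 / 452.9000 = 0.660

0.660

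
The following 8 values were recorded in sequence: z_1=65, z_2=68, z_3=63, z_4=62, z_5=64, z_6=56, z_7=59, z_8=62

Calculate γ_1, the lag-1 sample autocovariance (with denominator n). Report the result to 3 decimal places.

Mean z̄ = (65 + 68 + 63 + 62 + 64 + 56 + 59 + 62)/8 = 62.3750
Σ_{t=1}^{7}(z_t−z̄)(z_{t+1}−z̄) = 29.8594
γ_1 = 29.8594 / 8 = 3.732

3.732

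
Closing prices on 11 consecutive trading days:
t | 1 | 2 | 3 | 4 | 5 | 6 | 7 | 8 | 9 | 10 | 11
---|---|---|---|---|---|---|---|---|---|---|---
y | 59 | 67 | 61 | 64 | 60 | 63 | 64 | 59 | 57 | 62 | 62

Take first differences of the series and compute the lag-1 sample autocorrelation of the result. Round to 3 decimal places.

First differences Δy: 8, -6, 3, -4, 3, 1, -5, -2, 5, 0
Mean of differences = 0.3000
Numerator Σ(Δy_t−Δȳ)(Δy_{t+1}−Δȳ) = -90.5900
Denominator Σ(Δy_t−Δȳ)² = 188.1000
r_1(Δy) = -90.5900 / 188.1000 = -0.482

-0.482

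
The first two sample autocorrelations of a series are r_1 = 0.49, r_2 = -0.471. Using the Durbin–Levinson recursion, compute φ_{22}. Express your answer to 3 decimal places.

φ_{22} = (r_2 − r_1²) / (1 − r_1²)
r_1² = (0.49)² = 0.2401
Numerator = -0.471 − 0.2401 = -0.7111; denominator = 1 − 0.2401 = 0.7599
φ_{22} = -0.7111 / 0.7599 = -0.936

-0.936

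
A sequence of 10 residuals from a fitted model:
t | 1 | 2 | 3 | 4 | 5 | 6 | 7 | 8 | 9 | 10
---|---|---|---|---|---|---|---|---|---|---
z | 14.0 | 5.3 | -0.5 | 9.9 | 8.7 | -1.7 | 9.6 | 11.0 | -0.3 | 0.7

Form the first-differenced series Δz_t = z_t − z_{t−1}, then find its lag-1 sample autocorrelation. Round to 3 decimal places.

First differences Δz: -8.7, -5.8, 10.4, -1.2, -10.4, 11.3, 1.4, -11.3, 1.0
Mean of differences = -1.4778
Numerator Σ(Δz_t−Δz̄)(Δz_{t+1}−Δz̄) = -149.1394
Denominator Σ(Δz_t−Δz̄)² = 565.7756
r_1(Δz) = -149.1394 / 565.7756 = -0.264

-0.264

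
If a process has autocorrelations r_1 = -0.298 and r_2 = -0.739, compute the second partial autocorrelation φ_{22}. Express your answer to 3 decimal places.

-0.908

φ_{22} = (r_2 − r_1²) / (1 − r_1²)
r_1² = (-0.298)² = 0.088804
Numerator = -0.739 − 0.0888 = -0.8278; denominator = 1 − 0.0888 = 0.9112
φ_{22} = -0.8278 / 0.9112 = -0.908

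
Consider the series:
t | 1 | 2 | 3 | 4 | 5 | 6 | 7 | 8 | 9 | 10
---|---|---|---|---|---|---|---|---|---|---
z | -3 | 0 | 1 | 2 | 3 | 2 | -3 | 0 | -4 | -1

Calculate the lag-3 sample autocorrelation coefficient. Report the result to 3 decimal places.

-0.270

Mean z̄ = (-3 + 0 + 1 + 2 + 3 + 2 − 3 + 0 − 4 − 1)/10 = -0.3000
Σ(z_t−z̄)(z_{t+3}−z̄) = (-6.2100) + (0.9900) + (2.9900) + (-6.2100) + (0.9900) + (-8.5100) + (1.8900) = -14.0700
Denominator Σ(z_t−z̄)² = 52.1000
r_3 = -14.0700 / 52.1000 = -0.270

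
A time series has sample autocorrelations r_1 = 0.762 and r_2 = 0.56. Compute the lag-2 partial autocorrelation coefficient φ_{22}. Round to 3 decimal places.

φ_{22} = (r_2 − r_1²) / (1 − r_1²)
r_1² = (0.762)² = 0.580644
Numerator = 0.56 − 0.5806 = -0.0206; denominator = 1 − 0.5806 = 0.4194
φ_{22} = -0.0206 / 0.4194 = -0.049

-0.049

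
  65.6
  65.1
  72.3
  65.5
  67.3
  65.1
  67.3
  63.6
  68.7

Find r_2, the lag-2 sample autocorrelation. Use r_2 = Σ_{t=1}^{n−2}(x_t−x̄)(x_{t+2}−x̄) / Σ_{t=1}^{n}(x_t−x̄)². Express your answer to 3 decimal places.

Mean x̄ = (65.6 + 65.1 + 72.3 + 65.5 + 67.3 + 65.1 + 67.3 + 63.6 + 68.7)/9 = 66.7222
Numerator Σ_{t=1}^{7}(x_t−x̄)(x_{t+2}−x̄) = 7.4701
Denominator Σ(x_t−x̄)² = 53.4556
r_2 = 7.4701 / 53.4556 = 0.140

0.140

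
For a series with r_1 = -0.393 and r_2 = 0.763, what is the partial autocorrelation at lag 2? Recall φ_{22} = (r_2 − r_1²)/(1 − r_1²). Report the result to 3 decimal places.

0.720

φ_{22} = (r_2 − r_1²) / (1 − r_1²)
r_1² = (-0.393)² = 0.154449
Numerator = 0.763 − 0.1544 = 0.6086; denominator = 1 − 0.1544 = 0.8456
φ_{22} = 0.6086 / 0.8456 = 0.720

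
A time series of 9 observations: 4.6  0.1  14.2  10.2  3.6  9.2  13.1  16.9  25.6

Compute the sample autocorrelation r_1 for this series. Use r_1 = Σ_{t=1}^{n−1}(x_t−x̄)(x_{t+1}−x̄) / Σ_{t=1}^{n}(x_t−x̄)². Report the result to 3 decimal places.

0.301

Mean x̄ = (4.6 + 0.1 + 14.2 + 10.2 + 3.6 + 9.2 + 13.1 + 16.9 + 25.6)/9 = 10.8333
Numerator Σ_{t=1}^{8}(x_t−x̄)(x_{t+1}−x̄) = 144.6656
Denominator Σ(x_t−x̄)² = 480.7800
r_1 = 144.6656 / 480.7800 = 0.301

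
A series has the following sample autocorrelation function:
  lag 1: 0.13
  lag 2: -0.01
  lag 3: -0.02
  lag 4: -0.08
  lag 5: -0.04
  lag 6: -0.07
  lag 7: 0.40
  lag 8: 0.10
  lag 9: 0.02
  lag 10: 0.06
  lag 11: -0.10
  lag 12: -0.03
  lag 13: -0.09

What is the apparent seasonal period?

7

The largest autocorrelation is r_7 = 0.40; the remaining lags stay at or below 0.13.
The dominant spike at lag 7 indicates a seasonal period of 7.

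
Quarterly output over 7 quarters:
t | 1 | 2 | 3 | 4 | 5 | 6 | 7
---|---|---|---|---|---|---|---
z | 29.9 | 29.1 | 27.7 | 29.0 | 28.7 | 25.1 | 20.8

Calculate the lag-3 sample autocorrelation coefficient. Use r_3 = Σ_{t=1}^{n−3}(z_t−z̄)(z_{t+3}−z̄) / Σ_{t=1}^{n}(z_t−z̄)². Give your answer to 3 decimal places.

-0.078

Mean z̄ = (29.9 + 29.1 + 27.7 + 29.0 + 28.7 + 25.1 + 20.8)/7 = 27.1857
Deviations from mean: 2.7143, 1.9143, 0.5143, 1.8143, 1.5143, -2.0857, -6.3857
Σ(z_t−z̄)(z_{t+3}−z̄) = (4.9245) + (2.8988) + (-1.0727) + (-11.5855) = -4.8349
Denominator Σ(z_t−z̄)² = 62.0086
r_3 = -4.8349 / 62.0086 = -0.078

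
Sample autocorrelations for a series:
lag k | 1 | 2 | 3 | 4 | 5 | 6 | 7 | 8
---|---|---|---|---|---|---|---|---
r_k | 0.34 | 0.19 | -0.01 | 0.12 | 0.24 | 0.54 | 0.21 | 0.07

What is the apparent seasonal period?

The largest autocorrelation is r_6 = 0.54; the remaining lags stay at or below 0.34. The elevated value at lag 1 (0.34), dropping to 0.19 at lag 2, reflects decaying short-term dependence rather than seasonality.
The dominant spike at lag 6 indicates a seasonal period of 6.

6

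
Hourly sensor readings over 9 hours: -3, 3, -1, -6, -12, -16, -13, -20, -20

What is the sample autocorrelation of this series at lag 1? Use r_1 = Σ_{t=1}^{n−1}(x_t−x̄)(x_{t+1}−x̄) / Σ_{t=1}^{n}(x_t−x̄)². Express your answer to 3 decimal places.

0.701

Mean x̄ = (-3 + 3 − 1 − 6 − 12 − 16 − 13 − 20 − 20)/9 = -9.7778
Numerator Σ_{t=1}^{8}(x_t−x̄)(x_{t+1}−x̄) = 394.8395
Denominator Σ(x_t−x̄)² = 563.5556
r_1 = 394.8395 / 563.5556 = 0.701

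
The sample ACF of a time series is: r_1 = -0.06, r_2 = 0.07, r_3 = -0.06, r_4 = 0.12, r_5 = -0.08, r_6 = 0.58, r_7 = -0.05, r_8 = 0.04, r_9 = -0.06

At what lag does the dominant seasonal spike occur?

6

The largest autocorrelation is r_6 = 0.58; the remaining lags stay at or below 0.12.
The dominant spike at lag 6 indicates a seasonal period of 6.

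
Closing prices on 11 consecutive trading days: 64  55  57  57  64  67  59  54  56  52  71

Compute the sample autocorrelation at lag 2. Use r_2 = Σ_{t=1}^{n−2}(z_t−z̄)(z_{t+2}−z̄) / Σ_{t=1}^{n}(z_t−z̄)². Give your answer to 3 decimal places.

-0.195

Mean z̄ = (64 + 55 + 57 + 57 + 64 + 67 + 59 + 54 + 56 + 52 + 71)/11 = 59.6364
Numerator Σ_{t=1}^{9}(z_t−z̄)(z_{t+2}−z̄) = -70.4463
Denominator Σ(z_t−z̄)² = 360.5455
r_2 = -70.4463 / 360.5455 = -0.195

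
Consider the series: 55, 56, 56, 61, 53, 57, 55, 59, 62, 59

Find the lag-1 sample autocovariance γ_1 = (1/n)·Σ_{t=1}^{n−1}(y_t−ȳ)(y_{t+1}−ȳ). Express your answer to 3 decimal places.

-0.199

Mean ȳ = (55 + 56 + 56 + 61 + 53 + 57 + 55 + 59 + 62 + 59)/10 = 57.3000
Σ_{t=1}^{9}(y_t−ȳ)(y_{t+1}−ȳ) = -1.9900
γ_1 = -1.9900 / 10 = -0.199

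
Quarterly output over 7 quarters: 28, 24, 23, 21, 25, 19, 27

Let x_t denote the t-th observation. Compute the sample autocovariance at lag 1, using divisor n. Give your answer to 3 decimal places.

-3.023

Mean x̄ = (28 + 24 + 23 + 21 + 25 + 19 + 27)/7 = 23.8571
Σ_{t=1}^{6}(x_t−x̄)(x_{t+1}−x̄) = -21.1633
γ_1 = -21.1633 / 7 = -3.023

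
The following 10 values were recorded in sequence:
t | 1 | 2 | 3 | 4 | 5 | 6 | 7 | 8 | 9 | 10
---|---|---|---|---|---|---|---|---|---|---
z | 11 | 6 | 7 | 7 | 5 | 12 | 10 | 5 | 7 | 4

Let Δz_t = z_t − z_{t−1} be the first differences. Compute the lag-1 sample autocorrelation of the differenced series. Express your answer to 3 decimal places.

-0.336

First differences Δz: -5, 1, 0, -2, 7, -2, -5, 2, -3
Mean of differences = -0.7778
Numerator Σ(Δz_t−Δz̄)(Δz_{t+1}−Δz̄) = -38.8272
Denominator Σ(Δz_t−Δz̄)² = 115.5556
r_1(Δz) = -38.8272 / 115.5556 = -0.336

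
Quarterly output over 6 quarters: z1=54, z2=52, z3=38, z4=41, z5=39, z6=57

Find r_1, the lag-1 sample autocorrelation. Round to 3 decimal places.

Mean z̄ = (54 + 52 + 38 + 41 + 39 + 57)/6 = 46.8333
Σ(z_t−z̄)(z_{t+1}−z̄) = (37.0278) + (-45.6389) + (51.5278) + (45.6944) + (-79.6389) = 8.9722
Denominator Σ(z_t−z̄)² = 354.8333
r_1 = 8.9722 / 354.8333 = 0.025

0.025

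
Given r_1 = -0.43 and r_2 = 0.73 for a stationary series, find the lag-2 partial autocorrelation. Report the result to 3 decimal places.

φ_{22} = (r_2 − r_1²) / (1 − r_1²)
r_1² = (-0.43)² = 0.1849
Numerator = 0.73 − 0.1849 = 0.5451; denominator = 1 − 0.1849 = 0.8151
φ_{22} = 0.5451 / 0.8151 = 0.669

0.669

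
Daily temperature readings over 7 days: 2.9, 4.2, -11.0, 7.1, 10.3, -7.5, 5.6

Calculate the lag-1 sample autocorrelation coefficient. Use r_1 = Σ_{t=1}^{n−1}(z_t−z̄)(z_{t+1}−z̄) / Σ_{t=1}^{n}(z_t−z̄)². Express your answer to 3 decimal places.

-0.447

Mean z̄ = (2.9 + 4.2 − 11.0 + 7.1 + 10.3 − 7.5 + 5.6)/7 = 1.6571
Deviations from mean: 1.2429, 2.5429, -12.6571, 5.4429, 8.6429, -9.1571, 3.9429
Σ(z_t−z̄)(z_{t+1}−z̄) = (3.1604) + (-32.1853) + (-68.8910) + (47.0418) + (-79.1439) + (-36.1053) = -166.1233
Denominator Σ(z_t−z̄)² = 371.9371
r_1 = -166.1233 / 371.9371 = -0.447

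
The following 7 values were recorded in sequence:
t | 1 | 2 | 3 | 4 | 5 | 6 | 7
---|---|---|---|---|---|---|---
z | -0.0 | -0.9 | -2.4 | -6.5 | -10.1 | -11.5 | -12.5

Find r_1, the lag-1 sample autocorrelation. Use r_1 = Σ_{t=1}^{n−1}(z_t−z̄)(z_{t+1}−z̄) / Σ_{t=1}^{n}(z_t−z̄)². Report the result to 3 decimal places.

0.653

Mean z̄ = (-0.0 − 0.9 − 2.4 − 6.5 − 10.1 − 11.5 − 12.5)/7 = -6.2714
Deviations from mean: 6.2714, 5.3714, 3.8714, -0.2286, -3.8286, -5.2286, -6.2286
Numerator Σ_{t=1}^{6}(z_t−z̄)(z_{t+1}−z̄) = 107.0563
Denominator Σ(z_t−z̄)² = 164.0143
r_1 = 107.0563 / 164.0143 = 0.653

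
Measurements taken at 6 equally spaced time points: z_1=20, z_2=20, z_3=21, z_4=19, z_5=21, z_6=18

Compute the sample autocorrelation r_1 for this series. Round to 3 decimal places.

-0.565

Mean z̄ = (20 + 20 + 21 + 19 + 21 + 18)/6 = 19.8333
Deviations from mean: 0.1667, 0.1667, 1.1667, -0.8333, 1.1667, -1.8333
Σ(z_t−z̄)(z_{t+1}−z̄) = (0.0278) + (0.1944) + (-0.9722) + (-0.9722) + (-2.1389) = -3.8611
Denominator Σ(z_t−z̄)² = 6.8333
r_1 = -3.8611 / 6.8333 = -0.565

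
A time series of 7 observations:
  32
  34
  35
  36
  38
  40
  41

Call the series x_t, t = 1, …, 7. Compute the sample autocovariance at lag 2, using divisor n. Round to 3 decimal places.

1.539

Mean x̄ = (32 + 34 + 35 + 36 + 38 + 40 + 41)/7 = 36.5714
Deviations: -4.5714, -2.5714, -1.5714, -0.5714, 1.4286, 3.4286, 4.4286
Σ_{t=1}^{5}(x_t−x̄)(x_{t+2}−x̄) = 10.7755
γ_2 = 10.7755 / 7 = 1.539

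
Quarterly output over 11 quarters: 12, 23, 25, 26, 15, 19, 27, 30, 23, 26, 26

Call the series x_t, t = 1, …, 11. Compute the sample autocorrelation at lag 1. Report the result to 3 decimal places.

0.120

Mean x̄ = (12 + 23 + 25 + 26 + 15 + 19 + 27 + 30 + 23 + 26 + 26)/11 = 22.9091
Numerator Σ_{t=1}^{10}(x_t−x̄)(x_{t+1}−x̄) = 35.6281
Denominator Σ(x_t−x̄)² = 296.9091
r_1 = 35.6281 / 296.9091 = 0.120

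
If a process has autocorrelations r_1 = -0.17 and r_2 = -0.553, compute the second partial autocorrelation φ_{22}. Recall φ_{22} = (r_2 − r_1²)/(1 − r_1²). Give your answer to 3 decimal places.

-0.599

φ_{22} = (r_2 − r_1²) / (1 − r_1²)
r_1² = (-0.17)² = 0.0289
Numerator = -0.553 − 0.0289 = -0.5819; denominator = 1 − 0.0289 = 0.9711
φ_{22} = -0.5819 / 0.9711 = -0.599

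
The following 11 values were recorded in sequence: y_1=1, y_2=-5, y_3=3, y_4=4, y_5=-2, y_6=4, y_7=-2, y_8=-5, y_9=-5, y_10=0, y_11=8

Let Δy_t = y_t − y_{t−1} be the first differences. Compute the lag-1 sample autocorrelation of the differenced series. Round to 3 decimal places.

-0.212

First differences Δy: -6, 8, 1, -6, 6, -6, -3, 0, 5, 8
Mean of differences = 0.7000
Numerator Σ(Δy_t−Δȳ)(Δy_{t+1}−Δȳ) = -63.9900
Denominator Σ(Δy_t−Δȳ)² = 302.1000
r_1(Δy) = -63.9900 / 302.1000 = -0.212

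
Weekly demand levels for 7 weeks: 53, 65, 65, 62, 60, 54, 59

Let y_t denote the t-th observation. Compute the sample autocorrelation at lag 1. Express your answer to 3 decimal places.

Mean ȳ = (53 + 65 + 65 + 62 + 60 + 54 + 59)/7 = 59.7143
Deviations from mean: -6.7143, 5.2857, 5.2857, 2.2857, 0.2857, -5.7143, -0.7143
Σ(y_t−ȳ)(y_{t+1}−ȳ) = (-35.4898) + (27.9388) + (12.0816) + (0.6531) + (-1.6327) + (4.0816) = 7.6327
Denominator Σ(y_t−ȳ)² = 139.4286
r_1 = 7.6327 / 139.4286 = 0.055

0.055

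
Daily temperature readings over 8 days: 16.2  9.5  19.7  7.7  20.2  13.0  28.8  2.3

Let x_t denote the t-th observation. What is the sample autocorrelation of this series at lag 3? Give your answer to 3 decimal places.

Mean x̄ = (16.2 + 9.5 + 19.7 + 7.7 + 20.2 + 13.0 + 28.8 + 2.3)/8 = 14.6750
Deviations from mean: 1.5250, -5.1750, 5.0250, -6.9750, 5.5250, -1.6750, 14.1250, -12.3750
Numerator Σ_{t=1}^{5}(x_t−x̄)(x_{t+3}−x̄) = -214.5394
Denominator Σ(x_t−x̄)² = 488.9950
r_3 = -214.5394 / 488.9950 = -0.439

-0.439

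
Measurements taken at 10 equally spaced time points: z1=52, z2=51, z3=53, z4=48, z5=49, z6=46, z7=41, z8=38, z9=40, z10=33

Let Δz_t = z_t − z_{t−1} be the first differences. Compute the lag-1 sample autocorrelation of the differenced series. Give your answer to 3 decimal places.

-0.434

First differences Δz: -1, 2, -5, 1, -3, -5, -3, 2, -7
Mean of differences = -2.1111
Numerator Σ(Δz_t−Δz̄)(Δz_{t+1}−Δz̄) = -37.6790
Denominator Σ(Δz_t−Δz̄)² = 86.8889
r_1(Δz) = -37.6790 / 86.8889 = -0.434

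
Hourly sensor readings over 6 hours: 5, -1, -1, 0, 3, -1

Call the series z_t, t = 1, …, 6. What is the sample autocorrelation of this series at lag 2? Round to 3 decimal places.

Mean z̄ = (5 − 1 − 1 + 0 + 3 − 1)/6 = 0.8333
Deviations from mean: 4.1667, -1.8333, -1.8333, -0.8333, 2.1667, -1.8333
Σ(z_t−z̄)(z_{t+2}−z̄) = (-7.6389) + (1.5278) + (-3.9722) + (1.5278) = -8.5556
Denominator Σ(z_t−z̄)² = 32.8333
r_2 = -8.5556 / 32.8333 = -0.261

-0.261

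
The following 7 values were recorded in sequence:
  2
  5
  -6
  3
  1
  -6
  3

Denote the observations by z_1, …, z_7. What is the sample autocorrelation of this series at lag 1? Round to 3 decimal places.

Mean z̄ = (2 + 5 − 6 + 3 + 1 − 6 + 3)/7 = 0.2857
Deviations from mean: 1.7143, 4.7143, -6.2857, 2.7143, 0.7143, -6.2857, 2.7143
Numerator Σ_{t=1}^{6}(z_t−z̄)(z_{t+1}−z̄) = -58.2245
Denominator Σ(z_t−z̄)² = 119.4286
r_1 = -58.2245 / 119.4286 = -0.488

-0.488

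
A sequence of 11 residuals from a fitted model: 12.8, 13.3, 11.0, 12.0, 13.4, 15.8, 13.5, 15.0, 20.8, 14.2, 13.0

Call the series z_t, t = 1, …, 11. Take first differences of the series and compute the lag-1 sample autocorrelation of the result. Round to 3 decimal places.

-0.292

First differences Δz: 0.5, -2.3, 1.0, 1.4, 2.4, -2.3, 1.5, 5.8, -6.6, -1.2
Mean of differences = 0.0200
Numerator Σ(Δz_t−Δz̄)(Δz_{t+1}−Δz̄) = -29.3384
Denominator Σ(Δz_t−Δz̄)² = 100.4360
r_1(Δz) = -29.3384 / 100.4360 = -0.292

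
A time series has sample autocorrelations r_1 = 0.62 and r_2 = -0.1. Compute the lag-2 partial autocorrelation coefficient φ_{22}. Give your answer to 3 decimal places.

-0.787

φ_{22} = (r_2 − r_1²) / (1 − r_1²)
r_1² = (0.62)² = 0.3844
Numerator = -0.1 − 0.3844 = -0.4844; denominator = 1 − 0.3844 = 0.6156
φ_{22} = -0.4844 / 0.6156 = -0.787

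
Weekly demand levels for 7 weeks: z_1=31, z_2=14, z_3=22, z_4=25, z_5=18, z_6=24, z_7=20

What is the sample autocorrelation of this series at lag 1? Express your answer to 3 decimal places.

-0.539

Mean z̄ = (31 + 14 + 22 + 25 + 18 + 24 + 20)/7 = 22.0000
Deviations from mean: 9.0000, -8.0000, 0.0000, 3.0000, -4.0000, 2.0000, -2.0000
Numerator Σ_{t=1}^{6}(z_t−z̄)(z_{t+1}−z̄) = -96.0000
Denominator Σ(z_t−z̄)² = 178.0000
r_1 = -96.0000 / 178.0000 = -0.539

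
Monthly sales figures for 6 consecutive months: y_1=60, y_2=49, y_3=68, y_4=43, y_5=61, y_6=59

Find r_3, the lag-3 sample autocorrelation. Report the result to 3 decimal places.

Mean ȳ = (60 + 49 + 68 + 43 + 61 + 59)/6 = 56.6667
Numerator Σ_{t=1}^{3}(y_t−ȳ)(y_{t+3}−ȳ) = -52.3333
Denominator Σ(y_t−ȳ)² = 409.3333
r_3 = -52.3333 / 409.3333 = -0.128

-0.128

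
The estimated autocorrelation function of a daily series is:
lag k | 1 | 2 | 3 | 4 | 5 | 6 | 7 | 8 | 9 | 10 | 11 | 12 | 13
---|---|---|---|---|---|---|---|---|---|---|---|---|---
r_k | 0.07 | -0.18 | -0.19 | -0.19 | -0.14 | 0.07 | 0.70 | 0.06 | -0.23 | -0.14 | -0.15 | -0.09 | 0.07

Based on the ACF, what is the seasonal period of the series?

The largest autocorrelation is r_7 = 0.70; the remaining lags stay at or below 0.07.
The dominant spike at lag 7 indicates a seasonal period of 7.

7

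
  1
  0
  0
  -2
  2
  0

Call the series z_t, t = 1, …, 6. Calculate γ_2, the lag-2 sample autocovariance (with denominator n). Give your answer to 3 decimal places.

Mean z̄ = (1 + 0 + 0 − 2 + 2 + 0)/6 = 0.1667
Σ_{t=1}^{4}(z_t−z̄)(z_{t+2}−z̄) = 0.2778
γ_2 = 0.2778 / 6 = 0.046

0.046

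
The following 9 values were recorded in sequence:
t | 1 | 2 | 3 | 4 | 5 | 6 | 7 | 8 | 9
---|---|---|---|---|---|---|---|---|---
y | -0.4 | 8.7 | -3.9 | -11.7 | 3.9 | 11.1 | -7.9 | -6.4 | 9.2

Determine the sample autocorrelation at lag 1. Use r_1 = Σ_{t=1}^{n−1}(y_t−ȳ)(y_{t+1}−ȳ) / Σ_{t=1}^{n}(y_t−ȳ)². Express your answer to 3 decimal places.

Mean ȳ = (-0.4 + 8.7 − 3.9 − 11.7 + 3.9 + 11.1 − 7.9 − 6.4 + 9.2)/9 = 0.2889
Numerator Σ_{t=1}^{8}(y_t−ȳ)(y_{t+1}−ȳ) = -88.4223
Denominator Σ(y_t−ȳ)² = 553.6289
r_1 = -88.4223 / 553.6289 = -0.160

-0.160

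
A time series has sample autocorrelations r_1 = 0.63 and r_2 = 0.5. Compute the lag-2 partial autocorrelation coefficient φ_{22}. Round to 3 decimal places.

φ_{22} = (r_2 − r_1²) / (1 − r_1²)
r_1² = (0.63)² = 0.3969
Numerator = 0.5 − 0.3969 = 0.1031; denominator = 1 − 0.3969 = 0.6031
φ_{22} = 0.1031 / 0.6031 = 0.171

0.171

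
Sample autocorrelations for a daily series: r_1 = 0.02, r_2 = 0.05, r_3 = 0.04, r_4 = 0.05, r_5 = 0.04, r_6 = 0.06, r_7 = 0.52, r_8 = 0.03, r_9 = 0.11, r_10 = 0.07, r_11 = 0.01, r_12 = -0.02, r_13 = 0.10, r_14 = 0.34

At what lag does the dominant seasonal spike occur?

7

The largest autocorrelation is r_7 = 0.52, with a weaker echo at lag 14 (0.34); the remaining lags stay at or below 0.11.
The dominant spike at lag 7 indicates a seasonal period of 7.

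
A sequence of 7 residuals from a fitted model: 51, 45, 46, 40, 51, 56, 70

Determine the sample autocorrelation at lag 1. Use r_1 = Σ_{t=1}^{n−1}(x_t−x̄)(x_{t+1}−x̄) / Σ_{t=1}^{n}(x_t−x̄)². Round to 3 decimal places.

Mean x̄ = (51 + 45 + 46 + 40 + 51 + 56 + 70)/7 = 51.2857
Σ(x_t−x̄)(x_{t+1}−x̄) = (1.7959) + (33.2245) + (59.6531) + (3.2245) + (-1.3469) + (88.2245) = 184.7755
Denominator Σ(x_t−x̄)² = 567.4286
r_1 = 184.7755 / 567.4286 = 0.326

0.326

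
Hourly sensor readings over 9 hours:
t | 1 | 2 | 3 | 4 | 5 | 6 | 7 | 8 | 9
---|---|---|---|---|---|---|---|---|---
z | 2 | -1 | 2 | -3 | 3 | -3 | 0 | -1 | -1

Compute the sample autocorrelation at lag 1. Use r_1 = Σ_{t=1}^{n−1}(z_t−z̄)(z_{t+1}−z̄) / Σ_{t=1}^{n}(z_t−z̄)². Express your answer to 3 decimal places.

-0.738

Mean z̄ = (2 − 1 + 2 − 3 + 3 − 3 + 0 − 1 − 1)/9 = -0.2222
Numerator Σ_{t=1}^{8}(z_t−z̄)(z_{t+1}−z̄) = -27.7160
Denominator Σ(z_t−z̄)² = 37.5556
r_1 = -27.7160 / 37.5556 = -0.738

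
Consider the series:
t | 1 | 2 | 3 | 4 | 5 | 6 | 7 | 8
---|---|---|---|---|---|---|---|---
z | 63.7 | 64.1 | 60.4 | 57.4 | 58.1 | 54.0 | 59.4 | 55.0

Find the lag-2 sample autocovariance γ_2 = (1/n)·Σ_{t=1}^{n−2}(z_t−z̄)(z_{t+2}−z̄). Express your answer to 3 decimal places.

3.109

Mean z̄ = (63.7 + 64.1 + 60.4 + 57.4 + 58.1 + 54.0 + 59.4 + 55.0)/8 = 59.0125
Deviations: 4.6875, 5.0875, 1.3875, -1.6125, -0.9125, -5.0125, 0.3875, -4.0125
Σ_{t=1}^{6}(z_t−z̄)(z_{t+2}−z̄) = 24.8759
γ_2 = 24.8759 / 8 = 3.109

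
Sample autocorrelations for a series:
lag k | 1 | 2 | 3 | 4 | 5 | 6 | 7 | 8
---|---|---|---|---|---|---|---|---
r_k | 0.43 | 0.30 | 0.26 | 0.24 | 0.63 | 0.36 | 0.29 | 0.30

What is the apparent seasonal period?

The largest autocorrelation is r_5 = 0.63; the remaining lags stay at or below 0.43. The elevated value at lag 1 (0.43), dropping to 0.30 at lag 2, reflects decaying short-term dependence rather than seasonality.
The dominant spike at lag 5 indicates a seasonal period of 5.

5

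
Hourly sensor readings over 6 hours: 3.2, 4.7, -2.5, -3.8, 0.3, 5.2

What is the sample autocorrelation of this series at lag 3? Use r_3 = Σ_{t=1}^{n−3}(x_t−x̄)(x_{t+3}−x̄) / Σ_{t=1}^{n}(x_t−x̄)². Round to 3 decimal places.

-0.390

Mean x̄ = (3.2 + 4.7 − 2.5 − 3.8 + 0.3 + 5.2)/6 = 1.1833
Deviations from mean: 2.0167, 3.5167, -3.6833, -4.9833, -0.8833, 4.0167
Σ(x_t−x̄)(x_{t+3}−x̄) = (-10.0497) + (-3.1064) + (-14.7947) = -27.9508
Denominator Σ(x_t−x̄)² = 71.7483
r_3 = -27.9508 / 71.7483 = -0.390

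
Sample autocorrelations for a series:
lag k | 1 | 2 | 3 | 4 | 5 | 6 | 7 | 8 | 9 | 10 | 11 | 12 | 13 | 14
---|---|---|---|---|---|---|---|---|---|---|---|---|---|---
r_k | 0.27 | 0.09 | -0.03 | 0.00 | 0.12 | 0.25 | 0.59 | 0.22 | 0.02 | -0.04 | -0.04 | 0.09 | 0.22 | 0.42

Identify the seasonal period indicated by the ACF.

The largest autocorrelation is r_7 = 0.59, with a weaker echo at lag 14 (0.42); the remaining lags stay at or below 0.27. The elevated value at lag 1 (0.27), dropping to 0.09 at lag 2, reflects decaying short-term dependence rather than seasonality.
The dominant spike at lag 7 indicates a seasonal period of 7.

7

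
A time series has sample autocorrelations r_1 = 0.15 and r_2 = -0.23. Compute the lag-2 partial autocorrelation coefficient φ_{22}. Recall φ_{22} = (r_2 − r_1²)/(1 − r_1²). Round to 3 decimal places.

-0.258

φ_{22} = (r_2 − r_1²) / (1 − r_1²)
r_1² = (0.15)² = 0.0225
Numerator = -0.23 − 0.0225 = -0.2525; denominator = 1 − 0.0225 = 0.9775
φ_{22} = -0.2525 / 0.9775 = -0.258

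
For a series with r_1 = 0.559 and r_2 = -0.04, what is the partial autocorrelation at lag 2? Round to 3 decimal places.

-0.513

φ_{22} = (r_2 − r_1²) / (1 − r_1²)
r_1² = (0.559)² = 0.312481
Numerator = -0.04 − 0.3125 = -0.3525; denominator = 1 − 0.3125 = 0.6875
φ_{22} = -0.3525 / 0.6875 = -0.513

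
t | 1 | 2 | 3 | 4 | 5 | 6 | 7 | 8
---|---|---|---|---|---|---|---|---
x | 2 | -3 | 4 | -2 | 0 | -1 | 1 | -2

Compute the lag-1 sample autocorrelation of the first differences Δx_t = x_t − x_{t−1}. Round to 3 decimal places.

-0.772

First differences Δx: -5, 7, -6, 2, -1, 2, -3
Mean of differences = -0.5714
Numerator Σ(Δx_t−Δx̄)(Δx_{t+1}−Δx̄) = -97.0408
Denominator Σ(Δx_t−Δx̄)² = 125.7143
r_1(Δx) = -97.0408 / 125.7143 = -0.772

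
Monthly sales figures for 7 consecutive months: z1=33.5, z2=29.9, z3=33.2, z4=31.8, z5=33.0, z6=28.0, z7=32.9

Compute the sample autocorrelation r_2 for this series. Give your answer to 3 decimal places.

0.215

Mean z̄ = (33.5 + 29.9 + 33.2 + 31.8 + 33.0 + 28.0 + 32.9)/7 = 31.7571
Deviations from mean: 1.7429, -1.8571, 1.4429, 0.0429, 1.2429, -3.7571, 1.1429
Σ(z_t−z̄)(z_{t+2}−z̄) = (2.5147) + (-0.0796) + (1.7933) + (-0.1610) + (1.4204) = 5.4878
Denominator Σ(z_t−z̄)² = 25.5371
r_2 = 5.4878 / 25.5371 = 0.215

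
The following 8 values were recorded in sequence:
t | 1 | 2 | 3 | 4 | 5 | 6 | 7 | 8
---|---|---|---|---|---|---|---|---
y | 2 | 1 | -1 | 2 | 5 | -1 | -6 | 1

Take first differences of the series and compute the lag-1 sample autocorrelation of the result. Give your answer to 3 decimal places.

First differences Δy: -1, -2, 3, 3, -6, -5, 7
Mean of differences = -0.1429
Numerator Σ(Δy_t−Δȳ)(Δy_{t+1}−Δȳ) = -19.0204
Denominator Σ(Δy_t−Δȳ)² = 132.8571
r_1(Δy) = -19.0204 / 132.8571 = -0.143

-0.143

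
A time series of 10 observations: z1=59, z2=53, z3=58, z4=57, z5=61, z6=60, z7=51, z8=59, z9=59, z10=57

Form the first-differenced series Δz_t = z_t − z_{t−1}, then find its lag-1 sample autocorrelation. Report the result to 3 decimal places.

First differences Δz: -6, 5, -1, 4, -1, -9, 8, 0, -2
Mean of differences = -0.2222
Numerator Σ(Δz_t−Δz̄)(Δz_{t+1}−Δz̄) = -104.7160
Denominator Σ(Δz_t−Δz̄)² = 227.5556
r_1(Δz) = -104.7160 / 227.5556 = -0.460

-0.460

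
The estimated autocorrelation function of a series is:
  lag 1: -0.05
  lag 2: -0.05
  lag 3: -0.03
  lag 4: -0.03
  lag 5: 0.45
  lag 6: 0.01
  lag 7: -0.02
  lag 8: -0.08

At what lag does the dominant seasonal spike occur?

5

The largest autocorrelation is r_5 = 0.45; the remaining lags stay at or below 0.01.
The dominant spike at lag 5 indicates a seasonal period of 5.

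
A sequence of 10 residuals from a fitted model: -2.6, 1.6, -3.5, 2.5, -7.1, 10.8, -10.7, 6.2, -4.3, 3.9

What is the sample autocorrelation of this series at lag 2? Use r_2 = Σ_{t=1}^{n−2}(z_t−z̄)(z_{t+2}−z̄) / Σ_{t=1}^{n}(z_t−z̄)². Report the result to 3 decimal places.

Mean z̄ = (-2.6 + 1.6 − 3.5 + 2.5 − 7.1 + 10.8 − 10.7 + 6.2 − 4.3 + 3.9)/10 = -0.3200
Numerator Σ_{t=1}^{8}(z_t−z̄)(z_{t+2}−z̄) = 277.2892
Denominator Σ(z_t−z̄)² = 380.4760
r_2 = 277.2892 / 380.4760 = 0.729

0.729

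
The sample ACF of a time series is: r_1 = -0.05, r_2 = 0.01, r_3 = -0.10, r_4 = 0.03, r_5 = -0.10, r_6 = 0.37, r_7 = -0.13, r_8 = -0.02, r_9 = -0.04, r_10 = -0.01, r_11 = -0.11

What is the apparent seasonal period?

6

The largest autocorrelation is r_6 = 0.37; the remaining lags stay at or below 0.03.
The dominant spike at lag 6 indicates a seasonal period of 6.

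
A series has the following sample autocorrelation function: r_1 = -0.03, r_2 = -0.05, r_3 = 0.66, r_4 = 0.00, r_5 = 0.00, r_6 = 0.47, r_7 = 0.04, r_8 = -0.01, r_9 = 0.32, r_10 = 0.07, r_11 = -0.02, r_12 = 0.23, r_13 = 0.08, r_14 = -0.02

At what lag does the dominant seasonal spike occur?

3

The largest autocorrelation is r_3 = 0.66, with weaker echoes at lags 6 (0.47), 9 (0.32) and 12 (0.23); the remaining lags stay at or below 0.08.
The dominant spike at lag 3 indicates a seasonal period of 3.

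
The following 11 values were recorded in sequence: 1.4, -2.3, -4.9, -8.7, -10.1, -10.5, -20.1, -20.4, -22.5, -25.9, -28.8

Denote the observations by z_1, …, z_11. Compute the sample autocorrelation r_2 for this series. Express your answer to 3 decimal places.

Mean z̄ = (1.4 − 2.3 − 4.9 − 8.7 − 10.1 − 10.5 − 20.1 − 20.4 − 22.5 − 25.9 − 28.8)/11 = -13.8909
Numerator Σ_{t=1}^{9}(z_t−z̄)(z_{t+2}−z̄) = 463.6989
Denominator Σ(z_t−z̄)² = 1023.3491
r_2 = 463.6989 / 1023.3491 = 0.453

0.453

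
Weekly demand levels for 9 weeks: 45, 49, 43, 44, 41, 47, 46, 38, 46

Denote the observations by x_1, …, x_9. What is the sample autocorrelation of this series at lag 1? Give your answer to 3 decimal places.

Mean x̄ = (45 + 49 + 43 + 44 + 41 + 47 + 46 + 38 + 46)/9 = 44.3333
Numerator Σ_{t=1}^{8}(x_t−x̄)(x_{t+1}−x̄) = -27.1111
Denominator Σ(x_t−x̄)² = 88.0000
r_1 = -27.1111 / 88.0000 = -0.308

-0.308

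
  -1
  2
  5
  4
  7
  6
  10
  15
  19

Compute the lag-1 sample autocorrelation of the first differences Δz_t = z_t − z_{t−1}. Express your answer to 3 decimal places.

First differences Δz: 3, 3, -1, 3, -1, 4, 5, 4
Mean of differences = 2.5000
Numerator Σ(Δz_t−Δz̄)(Δz_{t+1}−Δz̄) = -2.7500
Denominator Σ(Δz_t−Δz̄)² = 36.0000
r_1(Δz) = -2.7500 / 36.0000 = -0.076

-0.076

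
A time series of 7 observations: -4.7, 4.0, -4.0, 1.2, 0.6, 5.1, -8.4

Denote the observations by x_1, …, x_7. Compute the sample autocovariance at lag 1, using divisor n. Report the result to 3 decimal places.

Mean x̄ = (-4.7 + 4.0 − 4.0 + 1.2 + 0.6 + 5.1 − 8.4)/7 = -0.8857
Σ_{t=1}^{6}(x_t−x̄)(x_{t+1}−x̄) = -73.3331
γ_1 = -73.3331 / 7 = -10.476

-10.476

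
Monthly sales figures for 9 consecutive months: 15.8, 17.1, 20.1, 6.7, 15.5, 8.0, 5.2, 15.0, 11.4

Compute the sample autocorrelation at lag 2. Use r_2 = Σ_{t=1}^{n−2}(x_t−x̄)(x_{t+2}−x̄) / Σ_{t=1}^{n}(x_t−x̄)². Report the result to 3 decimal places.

Mean x̄ = (15.8 + 17.1 + 20.1 + 6.7 + 15.5 + 8.0 + 5.2 + 15.0 + 11.4)/9 = 12.7556
Σ(x_t−x̄)(x_{t+2}−x̄) = (22.3598) + (-26.3080) + (20.1564) + (28.7975) + (-20.7358) + (-10.6736) + (10.2420) = 23.8383
Denominator Σ(x_t−x̄)² = 212.8622
r_2 = 23.8383 / 212.8622 = 0.112

0.112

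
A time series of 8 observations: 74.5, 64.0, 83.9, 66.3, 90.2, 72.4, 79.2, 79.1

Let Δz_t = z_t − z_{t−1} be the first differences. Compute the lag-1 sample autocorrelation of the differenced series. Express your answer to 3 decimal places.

First differences Δz: -10.5, 19.9, -17.6, 23.9, -17.8, 6.8, -0.1
Mean of differences = 0.6571
Numerator Σ(Δz_t−Δz̄)(Δz_{t+1}−Δz̄) = -1537.3904
Denominator Σ(Δz_t−Δz̄)² = 1747.2971
r_1(Δz) = -1537.3904 / 1747.2971 = -0.880

-0.880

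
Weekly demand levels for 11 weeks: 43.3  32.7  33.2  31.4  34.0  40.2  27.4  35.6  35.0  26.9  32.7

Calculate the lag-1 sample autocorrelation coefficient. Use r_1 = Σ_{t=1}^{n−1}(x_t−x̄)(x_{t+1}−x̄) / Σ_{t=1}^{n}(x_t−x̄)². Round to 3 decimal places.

-0.250

Mean x̄ = (43.3 + 32.7 + 33.2 + 31.4 + 34.0 + 40.2 + 27.4 + 35.6 + 35.0 + 26.9 + 32.7)/11 = 33.8545
Numerator Σ_{t=1}^{10}(x_t−x̄)(x_{t+1}−x̄) = -58.1375
Denominator Σ(x_t−x̄)² = 233.0073
r_1 = -58.1375 / 233.0073 = -0.250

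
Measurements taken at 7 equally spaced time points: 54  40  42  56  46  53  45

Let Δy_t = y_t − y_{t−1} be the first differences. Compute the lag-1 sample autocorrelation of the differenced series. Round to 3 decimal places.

First differences Δy: -14, 2, 14, -10, 7, -8
Mean of differences = -1.5000
Numerator Σ(Δy_t−Δȳ)(Δy_{t+1}−Δȳ) = -248.7500
Denominator Σ(Δy_t−Δȳ)² = 595.5000
r_1(Δy) = -248.7500 / 595.5000 = -0.418

-0.418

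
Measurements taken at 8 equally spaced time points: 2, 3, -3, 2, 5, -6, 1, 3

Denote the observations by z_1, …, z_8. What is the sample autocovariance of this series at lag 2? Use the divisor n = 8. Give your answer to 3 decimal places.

Mean z̄ = (2 + 3 − 3 + 2 + 5 − 6 + 1 + 3)/8 = 0.8750
Deviations: 1.1250, 2.1250, -3.8750, 1.1250, 4.1250, -6.8750, 0.1250, 2.1250
Σ_{t=1}^{6}(z_t−z̄)(z_{t+2}−z̄) = -39.7813
γ_2 = -39.7813 / 8 = -4.973

-4.973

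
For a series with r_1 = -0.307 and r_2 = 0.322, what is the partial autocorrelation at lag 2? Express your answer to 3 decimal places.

0.251

φ_{22} = (r_2 − r_1²) / (1 − r_1²)
r_1² = (-0.307)² = 0.094249
Numerator = 0.322 − 0.0942 = 0.2278; denominator = 1 − 0.0942 = 0.9058
φ_{22} = 0.2278 / 0.9058 = 0.251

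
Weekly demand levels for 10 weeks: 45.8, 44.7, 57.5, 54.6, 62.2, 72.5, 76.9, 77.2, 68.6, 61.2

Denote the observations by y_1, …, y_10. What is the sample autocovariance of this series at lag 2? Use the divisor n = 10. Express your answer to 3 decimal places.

36.758

Mean ȳ = (45.8 + 44.7 + 57.5 + 54.6 + 62.2 + 72.5 + 76.9 + 77.2 + 68.6 + 61.2)/10 = 62.1200
Σ_{t=1}^{8}(y_t−ȳ)(y_{t+2}−ȳ) = 367.5832
γ_2 = 367.5832 / 10 = 36.758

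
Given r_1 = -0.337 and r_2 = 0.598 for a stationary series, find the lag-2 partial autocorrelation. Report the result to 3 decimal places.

0.546

φ_{22} = (r_2 − r_1²) / (1 − r_1²)
r_1² = (-0.337)² = 0.113569
Numerator = 0.598 − 0.1136 = 0.4844; denominator = 1 − 0.1136 = 0.8864
φ_{22} = 0.4844 / 0.8864 = 0.546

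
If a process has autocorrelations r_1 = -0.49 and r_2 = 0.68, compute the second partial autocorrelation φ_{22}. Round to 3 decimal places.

φ_{22} = (r_2 − r_1²) / (1 − r_1²)
r_1² = (-0.49)² = 0.2401
Numerator = 0.68 − 0.2401 = 0.4399; denominator = 1 − 0.2401 = 0.7599
φ_{22} = 0.4399 / 0.7599 = 0.579

0.579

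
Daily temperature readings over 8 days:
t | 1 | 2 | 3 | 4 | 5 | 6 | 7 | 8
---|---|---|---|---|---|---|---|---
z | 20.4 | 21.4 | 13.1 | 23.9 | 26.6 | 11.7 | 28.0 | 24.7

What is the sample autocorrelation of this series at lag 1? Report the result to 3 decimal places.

-0.402

Mean z̄ = (20.4 + 21.4 + 13.1 + 23.9 + 26.6 + 11.7 + 28.0 + 24.7)/8 = 21.2250
Deviations from mean: -0.8250, 0.1750, -8.1250, 2.6750, 5.3750, -9.5250, 6.7750, 3.4750
Σ(z_t−z̄)(z_{t+1}−z̄) = (-0.1444) + (-1.4219) + (-21.7344) + (14.3781) + (-51.1969) + (-64.5319) + (23.5431) = -101.1081
Denominator Σ(z_t−z̄)² = 251.4750
r_1 = -101.1081 / 251.4750 = -0.402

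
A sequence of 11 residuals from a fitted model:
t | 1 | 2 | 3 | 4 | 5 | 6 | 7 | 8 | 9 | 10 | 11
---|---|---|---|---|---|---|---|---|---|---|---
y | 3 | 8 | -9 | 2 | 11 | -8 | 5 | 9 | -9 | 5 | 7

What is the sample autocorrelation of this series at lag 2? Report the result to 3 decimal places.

-0.395

Mean ȳ = (3 + 8 − 9 + 2 + 11 − 8 + 5 + 9 − 9 + 5 + 7)/11 = 2.1818
Numerator Σ_{t=1}^{9}(y_t−ȳ)(y_{t+2}−ȳ) = -217.7025
Denominator Σ(y_t−ȳ)² = 551.6364
r_2 = -217.7025 / 551.6364 = -0.395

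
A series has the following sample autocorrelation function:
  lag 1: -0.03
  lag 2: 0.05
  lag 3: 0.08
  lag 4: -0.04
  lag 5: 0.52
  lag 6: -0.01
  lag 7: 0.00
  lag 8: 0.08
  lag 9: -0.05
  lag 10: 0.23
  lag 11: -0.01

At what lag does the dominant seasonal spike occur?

5

The largest autocorrelation is r_5 = 0.52, with a weaker echo at lag 10 (0.23); the remaining lags stay at or below 0.08.
The dominant spike at lag 5 indicates a seasonal period of 5.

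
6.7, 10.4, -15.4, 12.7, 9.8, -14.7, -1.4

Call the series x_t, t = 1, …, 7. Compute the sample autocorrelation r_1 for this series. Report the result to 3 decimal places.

Mean x̄ = (6.7 + 10.4 − 15.4 + 12.7 + 9.8 − 14.7 − 1.4)/7 = 1.1571
Deviations from mean: 5.5429, 9.2429, -16.5571, 11.5429, 8.6429, -15.8571, -2.5571
Σ(x_t−x̄)(x_{t+1}−x̄) = (51.2318) + (-153.0353) + (-191.1167) + (99.7633) + (-137.0510) + (40.5490) = -289.6590
Denominator Σ(x_t−x̄)² = 856.2171
r_1 = -289.6590 / 856.2171 = -0.338

-0.338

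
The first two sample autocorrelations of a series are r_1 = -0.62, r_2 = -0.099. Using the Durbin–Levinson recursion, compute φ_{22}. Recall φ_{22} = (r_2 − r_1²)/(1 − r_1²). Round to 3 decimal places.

φ_{22} = (r_2 − r_1²) / (1 − r_1²)
r_1² = (-0.62)² = 0.3844
Numerator = -0.099 − 0.3844 = -0.4834; denominator = 1 − 0.3844 = 0.6156
φ_{22} = -0.4834 / 0.6156 = -0.785

-0.785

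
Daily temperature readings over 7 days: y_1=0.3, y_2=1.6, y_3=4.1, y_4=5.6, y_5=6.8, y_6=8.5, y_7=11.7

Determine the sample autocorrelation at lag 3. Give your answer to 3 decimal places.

Mean ȳ = (0.3 + 1.6 + 4.1 + 5.6 + 6.8 + 8.5 + 11.7)/7 = 5.5143
Deviations from mean: -5.2143, -3.9143, -1.4143, 0.0857, 1.2857, 2.9857, 6.1857
Σ(y_t−ȳ)(y_{t+3}−ȳ) = (-0.4469) + (-5.0327) + (-4.2227) + (0.5302) = -9.1720
Denominator Σ(y_t−ȳ)² = 93.3486
r_3 = -9.1720 / 93.3486 = -0.098

-0.098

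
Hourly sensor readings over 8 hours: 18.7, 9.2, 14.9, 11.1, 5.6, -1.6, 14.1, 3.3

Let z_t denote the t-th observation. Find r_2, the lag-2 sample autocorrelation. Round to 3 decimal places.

Mean z̄ = (18.7 + 9.2 + 14.9 + 11.1 + 5.6 − 1.6 + 14.1 + 3.3)/8 = 9.4125
Σ(z_t−z̄)(z_{t+2}−z̄) = (50.9652) + (-0.3586) + (-20.9211) + (-18.5836) + (-17.8711) + (67.3139) = 60.5447
Denominator Σ(z_t−z̄)² = 314.4088
r_2 = 60.5447 / 314.4088 = 0.193

0.193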